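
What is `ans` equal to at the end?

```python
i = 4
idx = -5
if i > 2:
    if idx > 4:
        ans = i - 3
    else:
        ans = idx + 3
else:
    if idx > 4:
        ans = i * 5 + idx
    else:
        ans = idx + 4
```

i=4, idx=-5
i > 2 is True; idx > 4 is False
→ ans = idx + 3 = -2

-2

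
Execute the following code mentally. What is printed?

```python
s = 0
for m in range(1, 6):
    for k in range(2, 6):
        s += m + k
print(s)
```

m=1,k=2: s = 0+3 = 3
m=1,k=3: s = 3+4 = 7
m=1,k=4: s = 7+5 = 12
m=1,k=5: s = 12+6 = 18
m=2,k=2: s = 18+4 = 22
m=2,k=3: s = 22+5 = 27
m=2,k=4: s = 27+6 = 33
m=2,k=5: s = 33+7 = 40
m=3,k=2: s = 40+5 = 45
m=3,k=3: s = 45+6 = 51
m=3,k=4: s = 51+7 = 58
m=3,k=5: s = 58+8 = 66
m=4,k=2: s = 66+6 = 72
m=4,k=3: s = 72+7 = 79
m=4,k=4: s = 79+8 = 87
m=4,k=5: s = 87+9 = 96
m=5,k=2: s = 96+7 = 103
m=5,k=3: s = 103+8 = 111
m=5,k=4: s = 111+9 = 120
m=5,k=5: s = 120+10 = 130

130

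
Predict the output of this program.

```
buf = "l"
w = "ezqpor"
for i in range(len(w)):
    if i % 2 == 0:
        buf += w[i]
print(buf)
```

i=0: add 'e' → 'le'
i=1: skip
i=2: add 'q' → 'leq'
i=3: skip
i=4: add 'o' → 'leqo'
i=5: skip

leqo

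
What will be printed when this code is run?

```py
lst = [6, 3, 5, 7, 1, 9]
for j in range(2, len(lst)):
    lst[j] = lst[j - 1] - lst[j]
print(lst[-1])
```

-19

j=2: lst[2] = 3-5 = -2 → [6, 3, -2, 7, 1, 9]
j=3: lst[3] = (-2)-7 = -9 → [6, 3, -2, -9, 1, 9]
j=4: lst[4] = (-9)-1 = -10 → [6, 3, -2, -9, -10, 9]
j=5: lst[5] = (-10)-9 = -19 → [6, 3, -2, -9, -10, -19]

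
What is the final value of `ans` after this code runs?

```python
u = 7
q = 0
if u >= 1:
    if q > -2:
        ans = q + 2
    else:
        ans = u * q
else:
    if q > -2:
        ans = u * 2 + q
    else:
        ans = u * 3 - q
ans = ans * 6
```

u=7, q=0
u >= 1 is True; q > -2 is True
→ ans = q + 2 = 2
ans = 2*6 = 12

12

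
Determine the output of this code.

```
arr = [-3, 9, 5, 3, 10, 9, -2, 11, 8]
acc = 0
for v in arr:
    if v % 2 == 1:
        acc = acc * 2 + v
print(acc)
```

v=-3: odd, acc = 0*2+(-3) = -3
v=9: odd, acc = (-3)*2+9 = 3
v=5: odd, acc = 3*2+5 = 11
v=3: odd, acc = 11*2+3 = 25
v=10: not odd
v=9: odd, acc = 25*2+9 = 59
v=-2: not odd
v=11: odd, acc = 59*2+11 = 129
v=8: not odd

129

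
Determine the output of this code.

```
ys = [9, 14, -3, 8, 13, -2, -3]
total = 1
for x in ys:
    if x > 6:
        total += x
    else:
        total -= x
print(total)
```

x=9: >6, total = 1+9 = 10
x=14: >6, total = 10+14 = 24
x=-3: not >6, total = 24-(-3) = 27
x=8: >6, total = 27+8 = 35
x=13: >6, total = 35+13 = 48
x=-2: not >6, total = 48-(-2) = 50
x=-3: not >6, total = 50-(-3) = 53

53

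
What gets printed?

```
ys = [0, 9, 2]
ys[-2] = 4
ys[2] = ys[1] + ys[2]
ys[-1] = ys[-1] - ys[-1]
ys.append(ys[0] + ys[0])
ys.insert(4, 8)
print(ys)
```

[0, 4, 0, 0, 8]

ys[-2] = 4 → [0, 4, 2]
ys[2] = ys[1]+ys[2] = 4+2 = 6 → [0, 4, 6]
ys[-1] = ys[-1]-ys[-1] = 6-6 = 0 → [0, 4, 0]
append ys[0]+ys[0] = 0+0 = 0 → [0, 4, 0, 0]
insert 8 at 4 → [0, 4, 0, 0, 8]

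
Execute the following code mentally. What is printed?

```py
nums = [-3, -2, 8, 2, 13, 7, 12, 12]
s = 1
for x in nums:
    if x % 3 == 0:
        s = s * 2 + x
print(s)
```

x=-3: %3==0, s = 1*2+(-3) = -1
x=-2: not %3==0
x=8: not %3==0
x=2: not %3==0
x=13: not %3==0
x=7: not %3==0
x=12: %3==0, s = (-1)*2+12 = 10
x=12: %3==0, s = 10*2+12 = 32

32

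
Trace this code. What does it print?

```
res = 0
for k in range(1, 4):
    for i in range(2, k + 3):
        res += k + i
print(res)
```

k=1,i=2: res = 0+3 = 3
k=1,i=3: res = 3+4 = 7
k=2,i=2: res = 7+4 = 11
k=2,i=3: res = 11+5 = 16
k=2,i=4: res = 16+6 = 22
k=3,i=2: res = 22+5 = 27
k=3,i=3: res = 27+6 = 33
k=3,i=4: res = 33+7 = 40
k=3,i=5: res = 40+8 = 48

48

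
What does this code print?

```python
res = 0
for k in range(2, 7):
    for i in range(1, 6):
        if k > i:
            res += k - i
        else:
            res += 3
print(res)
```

k=2,i=1: 2>1, res = 0+1 = 1
k=2,i=2: not 2>2, res = 1+3 = 4
k=2,i=3: not 2>3, res = 4+3 = 7
k=2,i=4: not 2>4, res = 7+3 = 10
k=2,i=5: not 2>5, res = 10+3 = 13
k=3,i=1: 3>1, res = 13+2 = 15
k=3,i=2: 3>2, res = 15+1 = 16
k=3,i=3: not 3>3, res = 16+3 = 19
k=3,i=4: not 3>4, res = 19+3 = 22
k=3,i=5: not 3>5, res = 22+3 = 25
k=4,i=1: 4>1, res = 25+3 = 28
k=4,i=2: 4>2, res = 28+2 = 30
k=4,i=3: 4>3, res = 30+1 = 31
k=4,i=4: not 4>4, res = 31+3 = 34
k=4,i=5: not 4>5, res = 34+3 = 37
k=5,i=1: 5>1, res = 37+4 = 41
k=5,i=2: 5>2, res = 41+3 = 44
k=5,i=3: 5>3, res = 44+2 = 46
k=5,i=4: 5>4, res = 46+1 = 47
k=5,i=5: not 5>5, res = 47+3 = 50
k=6,i=1: 6>1, res = 50+5 = 55
k=6,i=2: 6>2, res = 55+4 = 59
k=6,i=3: 6>3, res = 59+3 = 62
k=6,i=4: 6>4, res = 62+2 = 64
k=6,i=5: 6>5, res = 64+1 = 65

65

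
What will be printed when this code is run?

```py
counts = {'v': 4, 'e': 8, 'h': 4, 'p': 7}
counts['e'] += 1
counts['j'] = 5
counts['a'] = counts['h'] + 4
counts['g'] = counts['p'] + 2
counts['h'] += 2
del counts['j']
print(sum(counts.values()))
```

43

counts['e'] = 8+1 = 9 → {'v': 4, 'e': 9, 'h': 4, 'p': 7}
counts['j'] = 5 → {'v': 4, 'e': 9, 'h': 4, 'p': 7, 'j': 5}
counts['a'] = counts['h']+4 = 8 → {'v': 4, 'e': 9, 'h': 4, 'p': 7, 'j': 5, 'a': 8}
counts['g'] = counts['p']+2 = 9 → {'v': 4, 'e': 9, 'h': 4, 'p': 7, 'j': 5, 'a': 8, 'g': 9}
counts['h'] = 4+2 = 6 → {'v': 4, 'e': 9, 'h': 6, 'p': 7, 'j': 5, 'a': 8, 'g': 9}
del 'j' → {'v': 4, 'e': 9, 'h': 6, 'p': 7, 'a': 8, 'g': 9}
sum of values = 43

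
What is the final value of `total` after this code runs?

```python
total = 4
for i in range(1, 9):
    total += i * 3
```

112

i=1: total = 4+1*3 = 7
i=2: total = 7+2*3 = 13
i=3: total = 13+3*3 = 22
i=4: total = 22+4*3 = 34
i=5: total = 34+5*3 = 49
i=6: total = 49+6*3 = 67
i=7: total = 67+7*3 = 88
i=8: total = 88+8*3 = 112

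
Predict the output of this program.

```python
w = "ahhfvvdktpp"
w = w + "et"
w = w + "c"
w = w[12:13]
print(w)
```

t

+ 'et' → 'ahhfvvdktppet'
+ 'c' → 'ahhfvvdktppetc'
slice [12:13] → 't'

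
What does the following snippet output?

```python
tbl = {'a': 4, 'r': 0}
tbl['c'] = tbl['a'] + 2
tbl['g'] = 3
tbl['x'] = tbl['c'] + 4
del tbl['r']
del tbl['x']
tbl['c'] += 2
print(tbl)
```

{'a': 4, 'c': 8, 'g': 3}

tbl['c'] = tbl['a']+2 = 6 → {'a': 4, 'r': 0, 'c': 6}
tbl['g'] = 3 → {'a': 4, 'r': 0, 'c': 6, 'g': 3}
tbl['x'] = tbl['c']+4 = 10 → {'a': 4, 'r': 0, 'c': 6, 'g': 3, 'x': 10}
del 'r' → {'a': 4, 'c': 6, 'g': 3, 'x': 10}
del 'x' → {'a': 4, 'c': 6, 'g': 3}
tbl['c'] = 6+2 = 8 → {'a': 4, 'c': 8, 'g': 3}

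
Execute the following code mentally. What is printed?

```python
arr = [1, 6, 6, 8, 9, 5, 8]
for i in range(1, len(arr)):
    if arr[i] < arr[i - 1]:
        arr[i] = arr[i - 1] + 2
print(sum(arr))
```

54

i=1: 6>=1, unchanged → [1, 6, 6, 8, 9, 5, 8]
i=2: 6>=6, unchanged → [1, 6, 6, 8, 9, 5, 8]
i=3: 8>=6, unchanged → [1, 6, 6, 8, 9, 5, 8]
i=4: 9>=8, unchanged → [1, 6, 6, 8, 9, 5, 8]
i=5: 5<9, arr[5] = 9+2 = 11 → [1, 6, 6, 8, 9, 11, 8]
i=6: 8<11, arr[6] = 11+2 = 13 → [1, 6, 6, 8, 9, 11, 13]
sum = 54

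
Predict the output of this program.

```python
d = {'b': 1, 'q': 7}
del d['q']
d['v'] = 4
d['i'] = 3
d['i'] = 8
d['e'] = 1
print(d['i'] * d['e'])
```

del 'q' → {'b': 1}
d['v'] = 4 → {'b': 1, 'v': 4}
d['i'] = 3 → {'b': 1, 'v': 4, 'i': 3}
d['i'] = 8 → {'b': 1, 'v': 4, 'i': 8}
d['e'] = 1 → {'b': 1, 'v': 4, 'i': 8, 'e': 1}
d['i']*d['e'] = 8*1 = 8

8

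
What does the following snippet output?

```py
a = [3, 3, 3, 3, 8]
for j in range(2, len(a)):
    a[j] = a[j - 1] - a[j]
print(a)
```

[3, 3, 0, -3, -11]

j=2: a[2] = 3-3 = 0 → [3, 3, 0, 3, 8]
j=3: a[3] = 0-3 = -3 → [3, 3, 0, -3, 8]
j=4: a[4] = (-3)-8 = -11 → [3, 3, 0, -3, -11]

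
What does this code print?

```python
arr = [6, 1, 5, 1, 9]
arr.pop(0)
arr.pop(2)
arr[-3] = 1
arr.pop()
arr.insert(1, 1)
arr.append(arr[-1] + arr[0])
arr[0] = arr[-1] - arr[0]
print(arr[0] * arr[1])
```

pop(0) removes 6 → [1, 5, 1, 9]
pop(2) removes 1 → [1, 5, 9]
arr[-3] = 1 → [1, 5, 9]
pop() removes 9 → [1, 5]
insert 1 at 1 → [1, 1, 5]
append arr[-1]+arr[0] = 5+1 = 6 → [1, 1, 5, 6]
arr[0] = arr[-1]-arr[0] = 6-1 = 5 → [5, 1, 5, 6]
arr[0]*arr[1] = 5*1 = 5

5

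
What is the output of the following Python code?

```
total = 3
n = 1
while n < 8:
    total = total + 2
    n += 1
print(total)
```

17

n=1: total = 3+2 = 5
n=2: total = 5+2 = 7
n=3: total = 7+2 = 9
n=4: total = 9+2 = 11
n=5: total = 11+2 = 13
n=6: total = 13+2 = 15
n=7: total = 15+2 = 17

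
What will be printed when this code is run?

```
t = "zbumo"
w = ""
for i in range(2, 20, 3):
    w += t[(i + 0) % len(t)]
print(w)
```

uzmbou

i=2: add t[2]='u' → 'u'
i=5: add t[0]='z' → 'uz'
i=8: add t[3]='m' → 'uzm'
i=11: add t[1]='b' → 'uzmb'
i=14: add t[4]='o' → 'uzmbo'
i=17: add t[2]='u' → 'uzmbou'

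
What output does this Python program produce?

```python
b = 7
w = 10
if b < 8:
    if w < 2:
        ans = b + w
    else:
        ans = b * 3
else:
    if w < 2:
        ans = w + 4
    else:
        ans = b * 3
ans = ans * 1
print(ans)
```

21

b=7, w=10
b < 8 is True; w < 2 is False
→ ans = b * 3 = 21
ans = 21*1 = 21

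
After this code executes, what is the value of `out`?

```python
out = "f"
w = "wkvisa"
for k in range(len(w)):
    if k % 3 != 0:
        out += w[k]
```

k=0: skip
k=1: add 'k' → 'fk'
k=2: add 'v' → 'fkv'
k=3: skip
k=4: add 's' → 'fkvs'
k=5: add 'a' → 'fkvsa'

'fkvsa'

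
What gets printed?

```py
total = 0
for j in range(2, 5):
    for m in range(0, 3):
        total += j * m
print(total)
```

j=2,m=0: total = 0+0 = 0
j=2,m=1: total = 0+2 = 2
j=2,m=2: total = 2+4 = 6
j=3,m=0: total = 6+0 = 6
j=3,m=1: total = 6+3 = 9
j=3,m=2: total = 9+6 = 15
j=4,m=0: total = 15+0 = 15
j=4,m=1: total = 15+4 = 19
j=4,m=2: total = 19+8 = 27

27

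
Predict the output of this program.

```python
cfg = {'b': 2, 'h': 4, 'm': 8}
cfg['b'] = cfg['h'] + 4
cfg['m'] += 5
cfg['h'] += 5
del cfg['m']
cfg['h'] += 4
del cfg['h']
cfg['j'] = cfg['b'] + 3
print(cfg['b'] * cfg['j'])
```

cfg['b'] = cfg['h']+4 = 8 → {'b': 8, 'h': 4, 'm': 8}
cfg['m'] = 8+5 = 13 → {'b': 8, 'h': 4, 'm': 13}
cfg['h'] = 4+5 = 9 → {'b': 8, 'h': 9, 'm': 13}
del 'm' → {'b': 8, 'h': 9}
cfg['h'] = 9+4 = 13 → {'b': 8, 'h': 13}
del 'h' → {'b': 8}
cfg['j'] = cfg['b']+3 = 11 → {'b': 8, 'j': 11}
cfg['b']*cfg['j'] = 8*11 = 88

88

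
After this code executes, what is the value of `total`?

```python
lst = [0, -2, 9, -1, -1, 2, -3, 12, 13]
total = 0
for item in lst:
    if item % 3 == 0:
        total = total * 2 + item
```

item=0: %3==0, total = 0*2+0 = 0
item=-2: not %3==0
item=9: %3==0, total = 0*2+9 = 9
item=-1: not %3==0
item=-1: not %3==0
item=2: not %3==0
item=-3: %3==0, total = 9*2+(-3) = 15
item=12: %3==0, total = 15*2+12 = 42
item=13: not %3==0

42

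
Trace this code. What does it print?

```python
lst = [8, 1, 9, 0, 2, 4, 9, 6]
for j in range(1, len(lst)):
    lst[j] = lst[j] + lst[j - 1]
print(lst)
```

j=1: lst[1] = 1+8 = 9 → [8, 9, 9, 0, 2, 4, 9, 6]
j=2: lst[2] = 9+9 = 18 → [8, 9, 18, 0, 2, 4, 9, 6]
j=3: lst[3] = 0+18 = 18 → [8, 9, 18, 18, 2, 4, 9, 6]
j=4: lst[4] = 2+18 = 20 → [8, 9, 18, 18, 20, 4, 9, 6]
j=5: lst[5] = 4+20 = 24 → [8, 9, 18, 18, 20, 24, 9, 6]
j=6: lst[6] = 9+24 = 33 → [8, 9, 18, 18, 20, 24, 33, 6]
j=7: lst[7] = 6+33 = 39 → [8, 9, 18, 18, 20, 24, 33, 39]

[8, 9, 18, 18, 20, 24, 33, 39]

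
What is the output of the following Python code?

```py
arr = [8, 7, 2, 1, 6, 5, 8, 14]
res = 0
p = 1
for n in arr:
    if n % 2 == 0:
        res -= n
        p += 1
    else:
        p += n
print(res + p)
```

n=8: even, res = 0-8 = -8; p=2
n=7: not even; p=9
n=2: even, res = (-8)-2 = -10; p=10
n=1: not even; p=11
n=6: even, res = (-10)-6 = -16; p=12
n=5: not even; p=17
n=8: even, res = (-16)-8 = -24; p=18
n=14: even, res = (-24)-14 = -38; p=19
res+p = (-38)+19 = -19

-19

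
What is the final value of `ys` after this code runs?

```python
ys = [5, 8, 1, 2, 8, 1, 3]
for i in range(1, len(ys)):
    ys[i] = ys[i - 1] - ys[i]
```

i=1: ys[1] = 5-8 = -3 → [5, -3, 1, 2, 8, 1, 3]
i=2: ys[2] = (-3)-1 = -4 → [5, -3, -4, 2, 8, 1, 3]
i=3: ys[3] = (-4)-2 = -6 → [5, -3, -4, -6, 8, 1, 3]
i=4: ys[4] = (-6)-8 = -14 → [5, -3, -4, -6, -14, 1, 3]
i=5: ys[5] = (-14)-1 = -15 → [5, -3, -4, -6, -14, -15, 3]
i=6: ys[6] = (-15)-3 = -18 → [5, -3, -4, -6, -14, -15, -18]

[5, -3, -4, -6, -14, -15, -18]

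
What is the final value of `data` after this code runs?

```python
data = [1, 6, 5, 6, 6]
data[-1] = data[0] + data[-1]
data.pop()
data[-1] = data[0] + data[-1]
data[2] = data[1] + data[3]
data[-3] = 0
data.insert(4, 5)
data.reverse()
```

[5, 7, 13, 0, 1]

data[-1] = data[0]+data[-1] = 1+6 = 7 → [1, 6, 5, 6, 7]
pop() removes 7 → [1, 6, 5, 6]
data[-1] = data[0]+data[-1] = 1+6 = 7 → [1, 6, 5, 7]
data[2] = data[1]+data[3] = 6+7 = 13 → [1, 6, 13, 7]
data[-3] = 0 → [1, 0, 13, 7]
insert 5 at 4 → [1, 0, 13, 7, 5]
reverse → [5, 7, 13, 0, 1]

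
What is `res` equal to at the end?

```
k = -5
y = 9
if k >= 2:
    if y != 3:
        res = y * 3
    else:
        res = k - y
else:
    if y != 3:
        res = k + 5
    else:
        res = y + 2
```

0

k=-5, y=9
k >= 2 is False; y != 3 is True
→ res = k + 5 = 0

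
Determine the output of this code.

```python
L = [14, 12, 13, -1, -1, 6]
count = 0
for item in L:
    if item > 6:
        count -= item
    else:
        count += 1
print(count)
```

-36

item=14: >6, count = 0-14 = -14
item=12: >6, count = (-14)-12 = -26
item=13: >6, count = (-26)-13 = -39
item=-1: not >6, count = (-39)+1 = -38
item=-1: not >6, count = (-38)+1 = -37
item=6: not >6, count = (-37)+1 = -36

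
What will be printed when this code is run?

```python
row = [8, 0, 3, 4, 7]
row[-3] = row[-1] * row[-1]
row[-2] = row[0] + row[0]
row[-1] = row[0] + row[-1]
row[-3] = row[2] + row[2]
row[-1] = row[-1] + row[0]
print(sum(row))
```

row[-3] = row[-1]*row[-1] = 7*7 = 49 → [8, 0, 49, 4, 7]
row[-2] = row[0]+row[0] = 8+8 = 16 → [8, 0, 49, 16, 7]
row[-1] = row[0]+row[-1] = 8+7 = 15 → [8, 0, 49, 16, 15]
row[-3] = row[2]+row[2] = 49+49 = 98 → [8, 0, 98, 16, 15]
row[-1] = row[-1]+row[0] = 15+8 = 23 → [8, 0, 98, 16, 23]
sum = 145

145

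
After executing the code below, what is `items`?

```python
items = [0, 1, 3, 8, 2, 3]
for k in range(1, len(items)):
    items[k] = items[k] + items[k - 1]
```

[0, 1, 4, 12, 14, 17]

k=1: items[1] = 1+0 = 1 → [0, 1, 3, 8, 2, 3]
k=2: items[2] = 3+1 = 4 → [0, 1, 4, 8, 2, 3]
k=3: items[3] = 8+4 = 12 → [0, 1, 4, 12, 2, 3]
k=4: items[4] = 2+12 = 14 → [0, 1, 4, 12, 14, 3]
k=5: items[5] = 3+14 = 17 → [0, 1, 4, 12, 14, 17]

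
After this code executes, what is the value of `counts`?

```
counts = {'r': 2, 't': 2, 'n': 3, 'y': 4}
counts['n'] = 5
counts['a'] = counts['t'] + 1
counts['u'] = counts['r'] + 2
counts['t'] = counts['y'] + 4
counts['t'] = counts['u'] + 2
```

counts['n'] = 5 → {'r': 2, 't': 2, 'n': 5, 'y': 4}
counts['a'] = counts['t']+1 = 3 → {'r': 2, 't': 2, 'n': 5, 'y': 4, 'a': 3}
counts['u'] = counts['r']+2 = 4 → {'r': 2, 't': 2, 'n': 5, 'y': 4, 'a': 3, 'u': 4}
counts['t'] = counts['y']+4 = 8 → {'r': 2, 't': 8, 'n': 5, 'y': 4, 'a': 3, 'u': 4}
counts['t'] = counts['u']+2 = 6 → {'r': 2, 't': 6, 'n': 5, 'y': 4, 'a': 3, 'u': 4}

{'r': 2, 't': 6, 'n': 5, 'y': 4, 'a': 3, 'u': 4}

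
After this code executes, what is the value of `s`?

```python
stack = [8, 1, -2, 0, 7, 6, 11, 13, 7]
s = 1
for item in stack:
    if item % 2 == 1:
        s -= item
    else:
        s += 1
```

item=8: not odd, s = 1+1 = 2
item=1: odd, s = 2-1 = 1
item=-2: not odd, s = 1+1 = 2
item=0: not odd, s = 2+1 = 3
item=7: odd, s = 3-7 = -4
item=6: not odd, s = (-4)+1 = -3
item=11: odd, s = (-3)-11 = -14
item=13: odd, s = (-14)-13 = -27
item=7: odd, s = (-27)-7 = -34

-34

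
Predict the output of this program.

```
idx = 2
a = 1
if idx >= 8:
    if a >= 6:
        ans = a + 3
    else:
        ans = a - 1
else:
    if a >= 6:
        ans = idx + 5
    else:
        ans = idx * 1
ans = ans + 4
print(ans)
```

idx=2, a=1
idx >= 8 is False; a >= 6 is False
→ ans = idx * 1 = 2
ans = 2+4 = 6

6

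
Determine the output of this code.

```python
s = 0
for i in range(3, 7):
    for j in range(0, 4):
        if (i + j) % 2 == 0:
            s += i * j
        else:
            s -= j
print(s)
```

i=3,j=0: odd sum, s = 0-0 = 0
i=3,j=1: even sum, s = 0+3 = 3
i=3,j=2: odd sum, s = 3-2 = 1
i=3,j=3: even sum, s = 1+9 = 10
i=4,j=0: even sum, s = 10+0 = 10
i=4,j=1: odd sum, s = 10-1 = 9
i=4,j=2: even sum, s = 9+8 = 17
i=4,j=3: odd sum, s = 17-3 = 14
i=5,j=0: odd sum, s = 14-0 = 14
i=5,j=1: even sum, s = 14+5 = 19
i=5,j=2: odd sum, s = 19-2 = 17
i=5,j=3: even sum, s = 17+15 = 32
i=6,j=0: even sum, s = 32+0 = 32
i=6,j=1: odd sum, s = 32-1 = 31
i=6,j=2: even sum, s = 31+12 = 43
i=6,j=3: odd sum, s = 43-3 = 40

40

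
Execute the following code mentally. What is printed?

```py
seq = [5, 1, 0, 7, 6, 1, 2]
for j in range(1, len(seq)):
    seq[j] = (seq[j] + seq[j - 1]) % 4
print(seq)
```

[5, 2, 2, 1, 3, 0, 2]

j=1: seq[1] = (1+5)%4 = 2 → [5, 2, 0, 7, 6, 1, 2]
j=2: seq[2] = (0+2)%4 = 2 → [5, 2, 2, 7, 6, 1, 2]
j=3: seq[3] = (7+2)%4 = 1 → [5, 2, 2, 1, 6, 1, 2]
j=4: seq[4] = (6+1)%4 = 3 → [5, 2, 2, 1, 3, 1, 2]
j=5: seq[5] = (1+3)%4 = 0 → [5, 2, 2, 1, 3, 0, 2]
j=6: seq[6] = (2+0)%4 = 2 → [5, 2, 2, 1, 3, 0, 2]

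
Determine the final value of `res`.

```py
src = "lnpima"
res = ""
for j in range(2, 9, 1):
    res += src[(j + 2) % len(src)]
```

'malnpim'

j=2: add src[4]='m' → 'm'
j=3: add src[5]='a' → 'ma'
j=4: add src[0]='l' → 'mal'
j=5: add src[1]='n' → 'maln'
j=6: add src[2]='p' → 'malnp'
j=7: add src[3]='i' → 'malnpi'
j=8: add src[4]='m' → 'malnpim'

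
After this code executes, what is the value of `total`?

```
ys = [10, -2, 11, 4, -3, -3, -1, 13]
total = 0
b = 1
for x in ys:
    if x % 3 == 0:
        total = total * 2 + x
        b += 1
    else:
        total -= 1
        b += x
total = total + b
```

11

x=10: not %3==0, total = 0-1 = -1; b=11
x=-2: not %3==0, total = (-1)-1 = -2; b=9
x=11: not %3==0, total = (-2)-1 = -3; b=20
x=4: not %3==0, total = (-3)-1 = -4; b=24
x=-3: %3==0, total = (-4)*2+(-3) = -11; b=25
x=-3: %3==0, total = (-11)*2+(-3) = -25; b=26
x=-1: not %3==0, total = (-25)-1 = -26; b=25
x=13: not %3==0, total = (-26)-1 = -27; b=38
total+b = (-27)+38 = 11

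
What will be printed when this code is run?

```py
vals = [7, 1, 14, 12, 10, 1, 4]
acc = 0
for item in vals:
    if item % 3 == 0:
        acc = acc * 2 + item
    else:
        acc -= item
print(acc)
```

item=7: not %3==0, acc = 0-7 = -7
item=1: not %3==0, acc = (-7)-1 = -8
item=14: not %3==0, acc = (-8)-14 = -22
item=12: %3==0, acc = (-22)*2+12 = -32
item=10: not %3==0, acc = (-32)-10 = -42
item=1: not %3==0, acc = (-42)-1 = -43
item=4: not %3==0, acc = (-43)-4 = -47

-47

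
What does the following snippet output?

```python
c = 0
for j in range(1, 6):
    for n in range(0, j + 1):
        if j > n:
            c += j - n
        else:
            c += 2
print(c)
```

45

j=1,n=0: 1>0, c = 0+1 = 1
j=1,n=1: not 1>1, c = 1+2 = 3
j=2,n=0: 2>0, c = 3+2 = 5
j=2,n=1: 2>1, c = 5+1 = 6
j=2,n=2: not 2>2, c = 6+2 = 8
j=3,n=0: 3>0, c = 8+3 = 11
j=3,n=1: 3>1, c = 11+2 = 13
j=3,n=2: 3>2, c = 13+1 = 14
j=3,n=3: not 3>3, c = 14+2 = 16
j=4,n=0: 4>0, c = 16+4 = 20
j=4,n=1: 4>1, c = 20+3 = 23
j=4,n=2: 4>2, c = 23+2 = 25
j=4,n=3: 4>3, c = 25+1 = 26
j=4,n=4: not 4>4, c = 26+2 = 28
j=5,n=0: 5>0, c = 28+5 = 33
j=5,n=1: 5>1, c = 33+4 = 37
j=5,n=2: 5>2, c = 37+3 = 40
j=5,n=3: 5>3, c = 40+2 = 42
j=5,n=4: 5>4, c = 42+1 = 43
j=5,n=5: not 5>5, c = 43+2 = 45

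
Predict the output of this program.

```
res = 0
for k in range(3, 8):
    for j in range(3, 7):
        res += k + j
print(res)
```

190

k=3,j=3: res = 0+6 = 6
k=3,j=4: res = 6+7 = 13
k=3,j=5: res = 13+8 = 21
k=3,j=6: res = 21+9 = 30
k=4,j=3: res = 30+7 = 37
k=4,j=4: res = 37+8 = 45
k=4,j=5: res = 45+9 = 54
k=4,j=6: res = 54+10 = 64
k=5,j=3: res = 64+8 = 72
k=5,j=4: res = 72+9 = 81
k=5,j=5: res = 81+10 = 91
k=5,j=6: res = 91+11 = 102
k=6,j=3: res = 102+9 = 111
k=6,j=4: res = 111+10 = 121
k=6,j=5: res = 121+11 = 132
k=6,j=6: res = 132+12 = 144
k=7,j=3: res = 144+10 = 154
k=7,j=4: res = 154+11 = 165
k=7,j=5: res = 165+12 = 177
k=7,j=6: res = 177+13 = 190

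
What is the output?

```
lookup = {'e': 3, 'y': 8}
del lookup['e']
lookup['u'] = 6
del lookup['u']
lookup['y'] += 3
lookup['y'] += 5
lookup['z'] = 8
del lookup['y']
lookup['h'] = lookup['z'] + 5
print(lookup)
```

del 'e' → {'y': 8}
lookup['u'] = 6 → {'y': 8, 'u': 6}
del 'u' → {'y': 8}
lookup['y'] = 8+3 = 11 → {'y': 11}
lookup['y'] = 11+5 = 16 → {'y': 16}
lookup['z'] = 8 → {'y': 16, 'z': 8}
del 'y' → {'z': 8}
lookup['h'] = lookup['z']+5 = 13 → {'z': 8, 'h': 13}

{'z': 8, 'h': 13}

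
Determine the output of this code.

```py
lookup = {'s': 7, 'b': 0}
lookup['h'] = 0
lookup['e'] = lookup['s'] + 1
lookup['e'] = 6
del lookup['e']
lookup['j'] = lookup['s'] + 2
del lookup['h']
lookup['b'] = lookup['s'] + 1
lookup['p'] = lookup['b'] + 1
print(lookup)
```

{'s': 7, 'b': 8, 'j': 9, 'p': 9}

lookup['h'] = 0 → {'s': 7, 'b': 0, 'h': 0}
lookup['e'] = lookup['s']+1 = 8 → {'s': 7, 'b': 0, 'h': 0, 'e': 8}
lookup['e'] = 6 → {'s': 7, 'b': 0, 'h': 0, 'e': 6}
del 'e' → {'s': 7, 'b': 0, 'h': 0}
lookup['j'] = lookup['s']+2 = 9 → {'s': 7, 'b': 0, 'h': 0, 'j': 9}
del 'h' → {'s': 7, 'b': 0, 'j': 9}
lookup['b'] = lookup['s']+1 = 8 → {'s': 7, 'b': 8, 'j': 9}
lookup['p'] = lookup['b']+1 = 9 → {'s': 7, 'b': 8, 'j': 9, 'p': 9}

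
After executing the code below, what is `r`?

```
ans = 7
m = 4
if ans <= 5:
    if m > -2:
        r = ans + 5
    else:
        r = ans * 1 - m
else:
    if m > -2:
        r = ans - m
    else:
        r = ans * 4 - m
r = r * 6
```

ans=7, m=4
ans <= 5 is False; m > -2 is True
→ r = ans - m = 3
r = 3*6 = 18

18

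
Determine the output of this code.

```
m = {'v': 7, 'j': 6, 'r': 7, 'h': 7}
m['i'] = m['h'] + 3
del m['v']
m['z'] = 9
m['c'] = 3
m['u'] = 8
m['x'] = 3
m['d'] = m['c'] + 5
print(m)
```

{'j': 6, 'r': 7, 'h': 7, 'i': 10, 'z': 9, 'c': 3, 'u': 8, 'x': 3, 'd': 8}

m['i'] = m['h']+3 = 10 → {'v': 7, 'j': 6, 'r': 7, 'h': 7, 'i': 10}
del 'v' → {'j': 6, 'r': 7, 'h': 7, 'i': 10}
m['z'] = 9 → {'j': 6, 'r': 7, 'h': 7, 'i': 10, 'z': 9}
m['c'] = 3 → {'j': 6, 'r': 7, 'h': 7, 'i': 10, 'z': 9, 'c': 3}
m['u'] = 8 → {'j': 6, 'r': 7, 'h': 7, 'i': 10, 'z': 9, 'c': 3, 'u': 8}
m['x'] = 3 → {'j': 6, 'r': 7, 'h': 7, 'i': 10, 'z': 9, 'c': 3, 'u': 8, 'x': 3}
m['d'] = m['c']+5 = 8 → {'j': 6, 'r': 7, 'h': 7, 'i': 10, 'z': 9, 'c': 3, 'u': 8, 'x': 3, 'd': 8}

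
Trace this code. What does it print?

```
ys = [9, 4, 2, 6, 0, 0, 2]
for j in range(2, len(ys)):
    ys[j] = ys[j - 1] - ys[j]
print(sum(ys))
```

-3

j=2: ys[2] = 4-2 = 2 → [9, 4, 2, 6, 0, 0, 2]
j=3: ys[3] = 2-6 = -4 → [9, 4, 2, -4, 0, 0, 2]
j=4: ys[4] = (-4)-0 = -4 → [9, 4, 2, -4, -4, 0, 2]
j=5: ys[5] = (-4)-0 = -4 → [9, 4, 2, -4, -4, -4, 2]
j=6: ys[6] = (-4)-2 = -6 → [9, 4, 2, -4, -4, -4, -6]
sum = -3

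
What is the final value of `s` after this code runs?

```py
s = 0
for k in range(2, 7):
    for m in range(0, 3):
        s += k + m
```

k=2,m=0: s = 0+2 = 2
k=2,m=1: s = 2+3 = 5
k=2,m=2: s = 5+4 = 9
k=3,m=0: s = 9+3 = 12
k=3,m=1: s = 12+4 = 16
k=3,m=2: s = 16+5 = 21
k=4,m=0: s = 21+4 = 25
k=4,m=1: s = 25+5 = 30
k=4,m=2: s = 30+6 = 36
k=5,m=0: s = 36+5 = 41
k=5,m=1: s = 41+6 = 47
k=5,m=2: s = 47+7 = 54
k=6,m=0: s = 54+6 = 60
k=6,m=1: s = 60+7 = 67
k=6,m=2: s = 67+8 = 75

75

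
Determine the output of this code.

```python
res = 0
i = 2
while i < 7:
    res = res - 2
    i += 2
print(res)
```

-6

i=2: res = 0-2 = -2
i=4: res = (-2)-2 = -4
i=6: res = (-4)-2 = -6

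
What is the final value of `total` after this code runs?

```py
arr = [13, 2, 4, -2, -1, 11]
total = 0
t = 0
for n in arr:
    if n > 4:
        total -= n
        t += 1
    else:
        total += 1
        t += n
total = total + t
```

n=13: >4, total = 0-13 = -13; t=1
n=2: not >4, total = (-13)+1 = -12; t=3
n=4: not >4, total = (-12)+1 = -11; t=7
n=-2: not >4, total = (-11)+1 = -10; t=5
n=-1: not >4, total = (-10)+1 = -9; t=4
n=11: >4, total = (-9)-11 = -20; t=5
total+t = (-20)+5 = -15

-15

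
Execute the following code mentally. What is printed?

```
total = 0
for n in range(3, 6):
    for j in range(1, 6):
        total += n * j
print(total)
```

180

n=3,j=1: total = 0+3 = 3
n=3,j=2: total = 3+6 = 9
n=3,j=3: total = 9+9 = 18
n=3,j=4: total = 18+12 = 30
n=3,j=5: total = 30+15 = 45
n=4,j=1: total = 45+4 = 49
n=4,j=2: total = 49+8 = 57
n=4,j=3: total = 57+12 = 69
n=4,j=4: total = 69+16 = 85
n=4,j=5: total = 85+20 = 105
n=5,j=1: total = 105+5 = 110
n=5,j=2: total = 110+10 = 120
n=5,j=3: total = 120+15 = 135
n=5,j=4: total = 135+20 = 155
n=5,j=5: total = 155+25 = 180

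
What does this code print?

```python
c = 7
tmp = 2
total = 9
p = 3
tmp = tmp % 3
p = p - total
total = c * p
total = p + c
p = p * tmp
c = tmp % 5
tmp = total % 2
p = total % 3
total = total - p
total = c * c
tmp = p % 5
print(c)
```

tmp = 2%3 = 2
p = 3-9 = -6
total = 7*(-6) = -42
total = (-6)+7 = 1
p = (-6)*2 = -12
c = 2%5 = 2
tmp = 1%2 = 1
p = 1%3 = 1
total = 1-1 = 0
total = 2*2 = 4
tmp = 1%5 = 1

2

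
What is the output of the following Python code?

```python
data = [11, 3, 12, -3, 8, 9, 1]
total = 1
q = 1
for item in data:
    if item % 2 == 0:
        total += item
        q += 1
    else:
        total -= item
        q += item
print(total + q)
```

24

item=11: not even, total = 1-11 = -10; q=12
item=3: not even, total = (-10)-3 = -13; q=15
item=12: even, total = (-13)+12 = -1; q=16
item=-3: not even, total = (-1)-(-3) = 2; q=13
item=8: even, total = 2+8 = 10; q=14
item=9: not even, total = 10-9 = 1; q=23
item=1: not even, total = 1-1 = 0; q=24
total+q = 0+24 = 24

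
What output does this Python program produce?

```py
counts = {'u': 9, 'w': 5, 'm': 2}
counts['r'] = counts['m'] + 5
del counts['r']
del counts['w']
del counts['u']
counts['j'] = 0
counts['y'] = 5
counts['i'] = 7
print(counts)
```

{'m': 2, 'j': 0, 'y': 5, 'i': 7}

counts['r'] = counts['m']+5 = 7 → {'u': 9, 'w': 5, 'm': 2, 'r': 7}
del 'r' → {'u': 9, 'w': 5, 'm': 2}
del 'w' → {'u': 9, 'm': 2}
del 'u' → {'m': 2}
counts['j'] = 0 → {'m': 2, 'j': 0}
counts['y'] = 5 → {'m': 2, 'j': 0, 'y': 5}
counts['i'] = 7 → {'m': 2, 'j': 0, 'y': 5, 'i': 7}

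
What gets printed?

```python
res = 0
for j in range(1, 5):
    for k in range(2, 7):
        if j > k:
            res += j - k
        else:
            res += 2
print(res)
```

j=1,k=2: not 1>2, res = 0+2 = 2
j=1,k=3: not 1>3, res = 2+2 = 4
j=1,k=4: not 1>4, res = 4+2 = 6
j=1,k=5: not 1>5, res = 6+2 = 8
j=1,k=6: not 1>6, res = 8+2 = 10
j=2,k=2: not 2>2, res = 10+2 = 12
j=2,k=3: not 2>3, res = 12+2 = 14
j=2,k=4: not 2>4, res = 14+2 = 16
j=2,k=5: not 2>5, res = 16+2 = 18
j=2,k=6: not 2>6, res = 18+2 = 20
j=3,k=2: 3>2, res = 20+1 = 21
j=3,k=3: not 3>3, res = 21+2 = 23
j=3,k=4: not 3>4, res = 23+2 = 25
j=3,k=5: not 3>5, res = 25+2 = 27
j=3,k=6: not 3>6, res = 27+2 = 29
j=4,k=2: 4>2, res = 29+2 = 31
j=4,k=3: 4>3, res = 31+1 = 32
j=4,k=4: not 4>4, res = 32+2 = 34
j=4,k=5: not 4>5, res = 34+2 = 36
j=4,k=6: not 4>6, res = 36+2 = 38

38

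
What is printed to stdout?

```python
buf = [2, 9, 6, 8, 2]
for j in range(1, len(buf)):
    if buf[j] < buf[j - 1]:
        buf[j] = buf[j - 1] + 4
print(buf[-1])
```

j=1: 9>=2, unchanged → [2, 9, 6, 8, 2]
j=2: 6<9, buf[2] = 9+4 = 13 → [2, 9, 13, 8, 2]
j=3: 8<13, buf[3] = 13+4 = 17 → [2, 9, 13, 17, 2]
j=4: 2<17, buf[4] = 17+4 = 21 → [2, 9, 13, 17, 21]

21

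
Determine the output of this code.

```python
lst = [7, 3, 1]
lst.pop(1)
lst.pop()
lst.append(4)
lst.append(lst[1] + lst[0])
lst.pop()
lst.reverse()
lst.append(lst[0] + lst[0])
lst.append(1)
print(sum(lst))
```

20

pop(1) removes 3 → [7, 1]
pop() removes 1 → [7]
append 4 → [7, 4]
append lst[1]+lst[0] = 4+7 = 11 → [7, 4, 11]
pop() removes 11 → [7, 4]
reverse → [4, 7]
append lst[0]+lst[0] = 4+4 = 8 → [4, 7, 8]
append 1 → [4, 7, 8, 1]
sum = 20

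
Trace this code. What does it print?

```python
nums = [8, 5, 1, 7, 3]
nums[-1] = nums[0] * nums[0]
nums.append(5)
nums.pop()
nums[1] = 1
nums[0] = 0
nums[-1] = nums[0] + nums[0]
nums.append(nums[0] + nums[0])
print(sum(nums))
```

nums[-1] = nums[0]*nums[0] = 8*8 = 64 → [8, 5, 1, 7, 64]
append 5 → [8, 5, 1, 7, 64, 5]
pop() removes 5 → [8, 5, 1, 7, 64]
nums[1] = 1 → [8, 1, 1, 7, 64]
nums[0] = 0 → [0, 1, 1, 7, 64]
nums[-1] = nums[0]+nums[0] = 0+0 = 0 → [0, 1, 1, 7, 0]
append nums[0]+nums[0] = 0+0 = 0 → [0, 1, 1, 7, 0, 0]
sum = 9

9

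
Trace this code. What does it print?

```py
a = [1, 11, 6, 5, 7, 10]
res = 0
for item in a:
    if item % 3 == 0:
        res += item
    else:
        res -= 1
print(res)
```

item=1: not %3==0, res = 0-1 = -1
item=11: not %3==0, res = (-1)-1 = -2
item=6: %3==0, res = (-2)+6 = 4
item=5: not %3==0, res = 4-1 = 3
item=7: not %3==0, res = 3-1 = 2
item=10: not %3==0, res = 2-1 = 1

1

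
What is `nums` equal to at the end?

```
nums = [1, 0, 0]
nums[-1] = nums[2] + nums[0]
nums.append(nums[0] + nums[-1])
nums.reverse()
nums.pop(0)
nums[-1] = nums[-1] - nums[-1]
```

[1, 0, 0]

nums[-1] = nums[2]+nums[0] = 0+1 = 1 → [1, 0, 1]
append nums[0]+nums[-1] = 1+1 = 2 → [1, 0, 1, 2]
reverse → [2, 1, 0, 1]
pop(0) removes 2 → [1, 0, 1]
nums[-1] = nums[-1]-nums[-1] = 1-1 = 0 → [1, 0, 0]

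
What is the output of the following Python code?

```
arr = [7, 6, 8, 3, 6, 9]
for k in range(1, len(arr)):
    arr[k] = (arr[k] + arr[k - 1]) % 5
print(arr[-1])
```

4

k=1: arr[1] = (6+7)%5 = 3 → [7, 3, 8, 3, 6, 9]
k=2: arr[2] = (8+3)%5 = 1 → [7, 3, 1, 3, 6, 9]
k=3: arr[3] = (3+1)%5 = 4 → [7, 3, 1, 4, 6, 9]
k=4: arr[4] = (6+4)%5 = 0 → [7, 3, 1, 4, 0, 9]
k=5: arr[5] = (9+0)%5 = 4 → [7, 3, 1, 4, 0, 4]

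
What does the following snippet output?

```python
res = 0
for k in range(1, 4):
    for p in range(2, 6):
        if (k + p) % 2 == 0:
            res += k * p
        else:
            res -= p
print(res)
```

24

k=1,p=2: odd sum, res = 0-2 = -2
k=1,p=3: even sum, res = (-2)+3 = 1
k=1,p=4: odd sum, res = 1-4 = -3
k=1,p=5: even sum, res = (-3)+5 = 2
k=2,p=2: even sum, res = 2+4 = 6
k=2,p=3: odd sum, res = 6-3 = 3
k=2,p=4: even sum, res = 3+8 = 11
k=2,p=5: odd sum, res = 11-5 = 6
k=3,p=2: odd sum, res = 6-2 = 4
k=3,p=3: even sum, res = 4+9 = 13
k=3,p=4: odd sum, res = 13-4 = 9
k=3,p=5: even sum, res = 9+15 = 24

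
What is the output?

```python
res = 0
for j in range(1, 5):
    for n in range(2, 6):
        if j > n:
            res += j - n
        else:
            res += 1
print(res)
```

j=1,n=2: not 1>2, res = 0+1 = 1
j=1,n=3: not 1>3, res = 1+1 = 2
j=1,n=4: not 1>4, res = 2+1 = 3
j=1,n=5: not 1>5, res = 3+1 = 4
j=2,n=2: not 2>2, res = 4+1 = 5
j=2,n=3: not 2>3, res = 5+1 = 6
j=2,n=4: not 2>4, res = 6+1 = 7
j=2,n=5: not 2>5, res = 7+1 = 8
j=3,n=2: 3>2, res = 8+1 = 9
j=3,n=3: not 3>3, res = 9+1 = 10
j=3,n=4: not 3>4, res = 10+1 = 11
j=3,n=5: not 3>5, res = 11+1 = 12
j=4,n=2: 4>2, res = 12+2 = 14
j=4,n=3: 4>3, res = 14+1 = 15
j=4,n=4: not 4>4, res = 15+1 = 16
j=4,n=5: not 4>5, res = 16+1 = 17

17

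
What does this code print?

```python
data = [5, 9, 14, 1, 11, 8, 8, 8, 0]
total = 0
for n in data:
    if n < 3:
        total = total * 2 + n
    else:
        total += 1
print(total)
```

22

n=5: not <3, total = 0+1 = 1
n=9: not <3, total = 1+1 = 2
n=14: not <3, total = 2+1 = 3
n=1: <3, total = 3*2+1 = 7
n=11: not <3, total = 7+1 = 8
n=8: not <3, total = 8+1 = 9
n=8: not <3, total = 9+1 = 10
n=8: not <3, total = 10+1 = 11
n=0: <3, total = 11*2+0 = 22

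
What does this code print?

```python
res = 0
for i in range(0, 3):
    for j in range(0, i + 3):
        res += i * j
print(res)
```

i=0,j=0: res = 0+0 = 0
i=0,j=1: res = 0+0 = 0
i=0,j=2: res = 0+0 = 0
i=1,j=0: res = 0+0 = 0
i=1,j=1: res = 0+1 = 1
i=1,j=2: res = 1+2 = 3
i=1,j=3: res = 3+3 = 6
i=2,j=0: res = 6+0 = 6
i=2,j=1: res = 6+2 = 8
i=2,j=2: res = 8+4 = 12
i=2,j=3: res = 12+6 = 18
i=2,j=4: res = 18+8 = 26

26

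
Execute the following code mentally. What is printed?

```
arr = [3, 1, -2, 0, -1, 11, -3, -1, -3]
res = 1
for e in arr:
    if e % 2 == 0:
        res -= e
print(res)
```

3

e=3: not even
e=1: not even
e=-2: even, res = 1-(-2) = 3
e=0: even, res = 3-0 = 3
e=-1: not even
e=11: not even
e=-3: not even
e=-1: not even
e=-3: not even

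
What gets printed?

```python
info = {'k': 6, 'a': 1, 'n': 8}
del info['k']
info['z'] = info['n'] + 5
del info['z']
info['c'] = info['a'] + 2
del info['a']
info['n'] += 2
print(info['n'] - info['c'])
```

7

del 'k' → {'a': 1, 'n': 8}
info['z'] = info['n']+5 = 13 → {'a': 1, 'n': 8, 'z': 13}
del 'z' → {'a': 1, 'n': 8}
info['c'] = info['a']+2 = 3 → {'a': 1, 'n': 8, 'c': 3}
del 'a' → {'n': 8, 'c': 3}
info['n'] = 8+2 = 10 → {'n': 10, 'c': 3}
info['n']-info['c'] = 10-3 = 7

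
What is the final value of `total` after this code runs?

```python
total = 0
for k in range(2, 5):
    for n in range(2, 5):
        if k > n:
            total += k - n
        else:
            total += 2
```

k=2,n=2: not 2>2, total = 0+2 = 2
k=2,n=3: not 2>3, total = 2+2 = 4
k=2,n=4: not 2>4, total = 4+2 = 6
k=3,n=2: 3>2, total = 6+1 = 7
k=3,n=3: not 3>3, total = 7+2 = 9
k=3,n=4: not 3>4, total = 9+2 = 11
k=4,n=2: 4>2, total = 11+2 = 13
k=4,n=3: 4>3, total = 13+1 = 14
k=4,n=4: not 4>4, total = 14+2 = 16

16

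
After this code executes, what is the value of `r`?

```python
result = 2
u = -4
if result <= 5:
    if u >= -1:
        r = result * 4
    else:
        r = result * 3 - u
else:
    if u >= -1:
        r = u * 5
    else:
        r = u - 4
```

result=2, u=-4
result <= 5 is True; u >= -1 is False
→ r = result * 3 - u = 10

10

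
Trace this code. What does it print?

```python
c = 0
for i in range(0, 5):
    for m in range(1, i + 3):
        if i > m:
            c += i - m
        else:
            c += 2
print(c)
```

38

i=0,m=1: not 0>1, c = 0+2 = 2
i=0,m=2: not 0>2, c = 2+2 = 4
i=1,m=1: not 1>1, c = 4+2 = 6
i=1,m=2: not 1>2, c = 6+2 = 8
i=1,m=3: not 1>3, c = 8+2 = 10
i=2,m=1: 2>1, c = 10+1 = 11
i=2,m=2: not 2>2, c = 11+2 = 13
i=2,m=3: not 2>3, c = 13+2 = 15
i=2,m=4: not 2>4, c = 15+2 = 17
i=3,m=1: 3>1, c = 17+2 = 19
i=3,m=2: 3>2, c = 19+1 = 20
i=3,m=3: not 3>3, c = 20+2 = 22
i=3,m=4: not 3>4, c = 22+2 = 24
i=3,m=5: not 3>5, c = 24+2 = 26
i=4,m=1: 4>1, c = 26+3 = 29
i=4,m=2: 4>2, c = 29+2 = 31
i=4,m=3: 4>3, c = 31+1 = 32
i=4,m=4: not 4>4, c = 32+2 = 34
i=4,m=5: not 4>5, c = 34+2 = 36
i=4,m=6: not 4>6, c = 36+2 = 38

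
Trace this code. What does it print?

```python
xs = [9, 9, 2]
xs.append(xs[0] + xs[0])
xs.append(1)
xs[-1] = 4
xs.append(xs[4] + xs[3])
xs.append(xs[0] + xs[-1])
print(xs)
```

[9, 9, 2, 18, 4, 22, 31]

append xs[0]+xs[0] = 9+9 = 18 → [9, 9, 2, 18]
append 1 → [9, 9, 2, 18, 1]
xs[-1] = 4 → [9, 9, 2, 18, 4]
append xs[4]+xs[3] = 4+18 = 22 → [9, 9, 2, 18, 4, 22]
append xs[0]+xs[-1] = 9+22 = 31 → [9, 9, 2, 18, 4, 22, 31]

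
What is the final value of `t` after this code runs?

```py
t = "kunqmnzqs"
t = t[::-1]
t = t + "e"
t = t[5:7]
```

'qn'

reverse → 'sqznmqnuk'
+ 'e' → 'sqznmqnuke'
slice [5:7] → 'qn'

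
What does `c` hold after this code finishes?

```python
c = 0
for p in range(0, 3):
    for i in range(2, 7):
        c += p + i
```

p=0,i=2: c = 0+2 = 2
p=0,i=3: c = 2+3 = 5
p=0,i=4: c = 5+4 = 9
p=0,i=5: c = 9+5 = 14
p=0,i=6: c = 14+6 = 20
p=1,i=2: c = 20+3 = 23
p=1,i=3: c = 23+4 = 27
p=1,i=4: c = 27+5 = 32
p=1,i=5: c = 32+6 = 38
p=1,i=6: c = 38+7 = 45
p=2,i=2: c = 45+4 = 49
p=2,i=3: c = 49+5 = 54
p=2,i=4: c = 54+6 = 60
p=2,i=5: c = 60+7 = 67
p=2,i=6: c = 67+8 = 75

75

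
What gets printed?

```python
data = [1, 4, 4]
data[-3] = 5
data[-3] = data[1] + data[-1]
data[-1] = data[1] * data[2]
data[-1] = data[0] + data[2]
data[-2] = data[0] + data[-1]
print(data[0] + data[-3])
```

16

data[-3] = 5 → [5, 4, 4]
data[-3] = data[1]+data[-1] = 4+4 = 8 → [8, 4, 4]
data[-1] = data[1]*data[2] = 4*4 = 16 → [8, 4, 16]
data[-1] = data[0]+data[2] = 8+16 = 24 → [8, 4, 24]
data[-2] = data[0]+data[-1] = 8+24 = 32 → [8, 32, 24]
data[0]+data[-3] = 8+8 = 16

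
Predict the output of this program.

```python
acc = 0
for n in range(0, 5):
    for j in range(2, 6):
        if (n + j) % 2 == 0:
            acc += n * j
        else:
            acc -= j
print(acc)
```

32

n=0,j=2: even sum, acc = 0+0 = 0
n=0,j=3: odd sum, acc = 0-3 = -3
n=0,j=4: even sum, acc = (-3)+0 = -3
n=0,j=5: odd sum, acc = (-3)-5 = -8
n=1,j=2: odd sum, acc = (-8)-2 = -10
n=1,j=3: even sum, acc = (-10)+3 = -7
n=1,j=4: odd sum, acc = (-7)-4 = -11
n=1,j=5: even sum, acc = (-11)+5 = -6
n=2,j=2: even sum, acc = (-6)+4 = -2
n=2,j=3: odd sum, acc = (-2)-3 = -5
n=2,j=4: even sum, acc = (-5)+8 = 3
n=2,j=5: odd sum, acc = 3-5 = -2
n=3,j=2: odd sum, acc = (-2)-2 = -4
n=3,j=3: even sum, acc = (-4)+9 = 5
n=3,j=4: odd sum, acc = 5-4 = 1
n=3,j=5: even sum, acc = 1+15 = 16
n=4,j=2: even sum, acc = 16+8 = 24
n=4,j=3: odd sum, acc = 24-3 = 21
n=4,j=4: even sum, acc = 21+16 = 37
n=4,j=5: odd sum, acc = 37-5 = 32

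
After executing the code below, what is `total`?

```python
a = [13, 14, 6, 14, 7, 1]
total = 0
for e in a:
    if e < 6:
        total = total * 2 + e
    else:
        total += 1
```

e=13: not <6, total = 0+1 = 1
e=14: not <6, total = 1+1 = 2
e=6: not <6, total = 2+1 = 3
e=14: not <6, total = 3+1 = 4
e=7: not <6, total = 4+1 = 5
e=1: <6, total = 5*2+1 = 11

11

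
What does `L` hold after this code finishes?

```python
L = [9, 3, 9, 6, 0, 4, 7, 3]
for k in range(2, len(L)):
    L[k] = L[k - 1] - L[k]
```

k=2: L[2] = 3-9 = -6 → [9, 3, -6, 6, 0, 4, 7, 3]
k=3: L[3] = (-6)-6 = -12 → [9, 3, -6, -12, 0, 4, 7, 3]
k=4: L[4] = (-12)-0 = -12 → [9, 3, -6, -12, -12, 4, 7, 3]
k=5: L[5] = (-12)-4 = -16 → [9, 3, -6, -12, -12, -16, 7, 3]
k=6: L[6] = (-16)-7 = -23 → [9, 3, -6, -12, -12, -16, -23, 3]
k=7: L[7] = (-23)-3 = -26 → [9, 3, -6, -12, -12, -16, -23, -26]

[9, 3, -6, -12, -12, -16, -23, -26]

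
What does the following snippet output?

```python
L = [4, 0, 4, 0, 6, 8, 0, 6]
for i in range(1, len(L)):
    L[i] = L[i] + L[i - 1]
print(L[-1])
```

28

i=1: L[1] = 0+4 = 4 → [4, 4, 4, 0, 6, 8, 0, 6]
i=2: L[2] = 4+4 = 8 → [4, 4, 8, 0, 6, 8, 0, 6]
i=3: L[3] = 0+8 = 8 → [4, 4, 8, 8, 6, 8, 0, 6]
i=4: L[4] = 6+8 = 14 → [4, 4, 8, 8, 14, 8, 0, 6]
i=5: L[5] = 8+14 = 22 → [4, 4, 8, 8, 14, 22, 0, 6]
i=6: L[6] = 0+22 = 22 → [4, 4, 8, 8, 14, 22, 22, 6]
i=7: L[7] = 6+22 = 28 → [4, 4, 8, 8, 14, 22, 22, 28]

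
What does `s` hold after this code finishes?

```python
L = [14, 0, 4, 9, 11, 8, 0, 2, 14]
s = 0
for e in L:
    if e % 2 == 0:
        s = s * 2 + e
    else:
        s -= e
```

722

e=14: even, s = 0*2+14 = 14
e=0: even, s = 14*2+0 = 28
e=4: even, s = 28*2+4 = 60
e=9: not even, s = 60-9 = 51
e=11: not even, s = 51-11 = 40
e=8: even, s = 40*2+8 = 88
e=0: even, s = 88*2+0 = 176
e=2: even, s = 176*2+2 = 354
e=14: even, s = 354*2+14 = 722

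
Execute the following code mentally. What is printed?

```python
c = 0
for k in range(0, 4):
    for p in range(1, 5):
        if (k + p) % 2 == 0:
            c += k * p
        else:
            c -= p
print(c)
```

8

k=0,p=1: odd sum, c = 0-1 = -1
k=0,p=2: even sum, c = (-1)+0 = -1
k=0,p=3: odd sum, c = (-1)-3 = -4
k=0,p=4: even sum, c = (-4)+0 = -4
k=1,p=1: even sum, c = (-4)+1 = -3
k=1,p=2: odd sum, c = (-3)-2 = -5
k=1,p=3: even sum, c = (-5)+3 = -2
k=1,p=4: odd sum, c = (-2)-4 = -6
k=2,p=1: odd sum, c = (-6)-1 = -7
k=2,p=2: even sum, c = (-7)+4 = -3
k=2,p=3: odd sum, c = (-3)-3 = -6
k=2,p=4: even sum, c = (-6)+8 = 2
k=3,p=1: even sum, c = 2+3 = 5
k=3,p=2: odd sum, c = 5-2 = 3
k=3,p=3: even sum, c = 3+9 = 12
k=3,p=4: odd sum, c = 12-4 = 8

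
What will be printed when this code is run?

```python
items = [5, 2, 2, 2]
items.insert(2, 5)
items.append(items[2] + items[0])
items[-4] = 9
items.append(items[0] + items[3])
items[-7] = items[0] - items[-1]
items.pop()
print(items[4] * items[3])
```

insert 5 at 2 → [5, 2, 5, 2, 2]
append items[2]+items[0] = 5+5 = 10 → [5, 2, 5, 2, 2, 10]
items[-4] = 9 → [5, 2, 9, 2, 2, 10]
append items[0]+items[3] = 5+2 = 7 → [5, 2, 9, 2, 2, 10, 7]
items[-7] = items[0]-items[-1] = 5-7 = -2 → [-2, 2, 9, 2, 2, 10, 7]
pop() removes 7 → [-2, 2, 9, 2, 2, 10]
items[4]*items[3] = 2*2 = 4

4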